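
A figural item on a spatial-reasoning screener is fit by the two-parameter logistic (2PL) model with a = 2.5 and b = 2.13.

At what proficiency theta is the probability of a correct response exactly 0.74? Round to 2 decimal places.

2.55

P(theta) = 1 / (1 + exp(−a(theta − b)))
logit = ln(0.7400/0.2600) = 1.0460
theta = b + logit/(a) = 2.13 + 1.0460/2.5000 = 2.5484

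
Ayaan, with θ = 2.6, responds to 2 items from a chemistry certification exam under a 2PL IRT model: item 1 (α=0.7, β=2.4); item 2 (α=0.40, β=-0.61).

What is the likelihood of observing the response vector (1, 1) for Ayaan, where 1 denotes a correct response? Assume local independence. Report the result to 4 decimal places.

0.4189

P(θ) = 1 / (1 + exp(−α(θ − β)))
P_1 = 1/(1+e^{-0.1400}) = 0.5349
P_2 = 1/(1+e^{-1.2840}) = 0.7831
L = P_1 × P_2 = 0.5349 × 0.7831 = 0.41893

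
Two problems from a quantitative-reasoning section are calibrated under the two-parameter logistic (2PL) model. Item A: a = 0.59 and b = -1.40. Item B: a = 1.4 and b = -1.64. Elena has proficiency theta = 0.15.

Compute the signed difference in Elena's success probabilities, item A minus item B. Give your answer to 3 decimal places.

P(theta) = 1 / (1 + exp(−a(theta − b)))
P_A = 0.7139
P_B = 0.9246
P_A − P_B = -0.2106

-0.211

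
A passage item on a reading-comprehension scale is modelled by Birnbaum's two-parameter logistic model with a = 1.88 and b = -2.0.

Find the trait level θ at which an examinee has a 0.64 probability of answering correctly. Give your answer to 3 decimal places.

P(θ) = 1 / (1 + exp(−a(θ − b)))
logit = ln(0.6400/0.3600) = 0.5754
θ = b + logit/(a) = -2.0 + 0.5754/1.8800 = -1.6940

-1.694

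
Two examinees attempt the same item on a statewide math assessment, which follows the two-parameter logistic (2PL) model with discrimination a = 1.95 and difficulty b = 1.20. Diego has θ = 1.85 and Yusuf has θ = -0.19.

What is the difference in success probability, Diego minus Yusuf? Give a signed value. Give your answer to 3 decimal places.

0.718

P(θ) = 1 / (1 + exp(−a(θ − b)))
P(Diego) = 0.7803  [exponent 1.2675]
P(Yusuf) = 0.0624  [exponent -2.7105]
Difference = 0.7803 − 0.0624 = 0.7180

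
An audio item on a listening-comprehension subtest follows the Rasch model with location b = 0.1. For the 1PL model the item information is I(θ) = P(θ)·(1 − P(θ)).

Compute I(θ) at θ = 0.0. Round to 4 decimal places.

0.2494

P = 1/(1+e^{0.1000}) = 0.4750
P(1−P) = 0.4750 × 0.5250 = 0.2494
I = P(1−P) = 0.24938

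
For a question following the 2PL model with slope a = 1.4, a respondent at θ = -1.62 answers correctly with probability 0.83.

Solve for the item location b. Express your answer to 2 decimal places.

P(θ) = 1 / (1 + exp(−a(θ − b)))
logit(0.83) = ln(0.83/0.17) = 1.5856
b = θ − logit/(a) = -1.62 − 1.5856/1.4000 = -2.7526

-2.75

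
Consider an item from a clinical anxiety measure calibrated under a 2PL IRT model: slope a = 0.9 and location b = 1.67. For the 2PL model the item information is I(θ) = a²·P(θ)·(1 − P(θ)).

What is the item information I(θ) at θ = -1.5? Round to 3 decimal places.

0.042

P = 1/(1+e^{2.8530}) = 0.0545
P(1−P) = 0.0545 × 0.9455 = 0.0516
I = a² × P(1−P) = 0.9² × 0.0516 = 0.04176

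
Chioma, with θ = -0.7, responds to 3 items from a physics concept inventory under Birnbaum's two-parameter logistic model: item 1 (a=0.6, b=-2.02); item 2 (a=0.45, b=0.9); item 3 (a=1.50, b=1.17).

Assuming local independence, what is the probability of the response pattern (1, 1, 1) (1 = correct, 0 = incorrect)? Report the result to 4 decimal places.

0.0129

P(θ) = 1 / (1 + exp(−a(θ − b)))
P_1 = 1/(1+e^{-0.7920}) = 0.6883
P_2 = 1/(1+e^{0.7200}) = 0.3274
P_3 = 1/(1+e^{2.8050}) = 0.0571
L = P_1 × P_2 × P_3 = 0.6883 × 0.3274 × 0.0571 = 0.01286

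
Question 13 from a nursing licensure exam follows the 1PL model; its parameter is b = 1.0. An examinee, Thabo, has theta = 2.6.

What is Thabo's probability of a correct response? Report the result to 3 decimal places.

P(theta) = 1 / (1 + exp(−(theta − b)))
Exponent: (2.6 − 1.0) = 1.6000
1/(1 + e^{-1.6000}) = 0.8320
P = 0.8320

0.832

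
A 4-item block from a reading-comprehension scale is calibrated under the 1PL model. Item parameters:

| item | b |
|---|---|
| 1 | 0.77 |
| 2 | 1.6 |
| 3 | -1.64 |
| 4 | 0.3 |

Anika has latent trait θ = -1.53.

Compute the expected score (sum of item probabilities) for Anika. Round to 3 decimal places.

P(θ) = 1 / (1 + exp(−(θ − b)))
P_1 = 1/(1+e^{2.3000}) = 0.0911
P_2 = 1/(1+e^{3.1300}) = 0.0419
P_3 = 1/(1+e^{-0.1100}) = 0.5275
P_4 = 1/(1+e^{1.8300}) = 0.1382
E[score] = 0.0911 + 0.0419 + 0.5275 + 0.1382 = 0.7987

0.799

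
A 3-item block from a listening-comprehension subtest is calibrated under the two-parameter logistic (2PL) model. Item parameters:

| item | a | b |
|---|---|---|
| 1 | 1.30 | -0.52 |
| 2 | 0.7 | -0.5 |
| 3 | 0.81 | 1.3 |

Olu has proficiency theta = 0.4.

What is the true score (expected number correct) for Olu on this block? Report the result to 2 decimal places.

1.75

P(theta) = 1 / (1 + exp(−a(theta − b)))
P_1 = 1/(1+e^{-1.1960}) = 0.7678
P_2 = 1/(1+e^{-0.6300}) = 0.6525
P_3 = 1/(1+e^{0.7290}) = 0.3254
E[score] = 0.7678 + 0.6525 + 0.3254 = 1.7457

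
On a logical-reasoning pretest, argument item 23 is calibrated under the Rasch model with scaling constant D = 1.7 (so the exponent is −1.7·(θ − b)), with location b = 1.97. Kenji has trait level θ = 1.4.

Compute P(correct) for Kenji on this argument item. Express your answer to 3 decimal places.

0.275

P(θ) = 1 / (1 + exp(−D·(θ − b)))
Exponent: 1.7 × (1.4 − 1.97) = -0.9690
1/(1 + e^{0.9690}) = 0.2751
P = 0.2751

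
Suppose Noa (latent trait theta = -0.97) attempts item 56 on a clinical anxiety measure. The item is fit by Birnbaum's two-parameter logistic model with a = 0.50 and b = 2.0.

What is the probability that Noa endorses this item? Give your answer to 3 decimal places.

0.185

P(theta) = 1 / (1 + exp(−a(theta − b)))
Exponent: 0.50 × (-0.97 − 2.0) = -1.4850
1/(1 + e^{1.4850}) = 0.1847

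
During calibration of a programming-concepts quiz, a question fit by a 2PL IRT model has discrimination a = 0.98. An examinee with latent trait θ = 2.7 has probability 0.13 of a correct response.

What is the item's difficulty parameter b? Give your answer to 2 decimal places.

P(θ) = 1 / (1 + exp(−a(θ − b)))
logit(0.13) = ln(0.13/0.87) = -1.9010
b = θ − logit/(a) = 2.7 − (-1.9010)/0.9800 = 4.6398

4.64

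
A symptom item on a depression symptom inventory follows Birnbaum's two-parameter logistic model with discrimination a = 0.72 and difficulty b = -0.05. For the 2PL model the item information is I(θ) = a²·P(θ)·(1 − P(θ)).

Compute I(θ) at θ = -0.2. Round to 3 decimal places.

0.129

P = 1/(1+e^{0.1080}) = 0.4730
P(1−P) = 0.4730 × 0.5270 = 0.2493
I = a² × P(1−P) = 0.72² × 0.2493 = 0.12922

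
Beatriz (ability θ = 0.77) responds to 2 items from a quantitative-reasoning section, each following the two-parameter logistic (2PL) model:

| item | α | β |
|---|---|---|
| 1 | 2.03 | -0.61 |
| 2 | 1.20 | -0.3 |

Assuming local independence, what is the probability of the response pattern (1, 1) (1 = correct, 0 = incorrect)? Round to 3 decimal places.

0.738

P(θ) = 1 / (1 + exp(−α(θ − β)))
P_1 = 1/(1+e^{-2.8014}) = 0.9428
P_2 = 1/(1+e^{-1.2840}) = 0.7831
L = P_1 × P_2 = 0.9428 × 0.7831 = 0.73830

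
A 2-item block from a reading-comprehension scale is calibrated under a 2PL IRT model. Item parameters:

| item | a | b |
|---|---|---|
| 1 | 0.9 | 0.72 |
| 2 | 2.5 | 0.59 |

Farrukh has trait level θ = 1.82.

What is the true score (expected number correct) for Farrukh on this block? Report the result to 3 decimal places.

1.685

P(θ) = 1 / (1 + exp(−a(θ − b)))
P_1 = 1/(1+e^{-0.9900}) = 0.7291
P_2 = 1/(1+e^{-3.0750}) = 0.9558
E[score] = 0.7291 + 0.9558 = 1.6849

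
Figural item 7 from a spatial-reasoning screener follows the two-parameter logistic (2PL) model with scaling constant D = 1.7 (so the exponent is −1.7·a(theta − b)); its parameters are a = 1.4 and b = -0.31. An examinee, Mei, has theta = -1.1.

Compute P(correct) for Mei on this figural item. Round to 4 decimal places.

0.1324

P(theta) = 1 / (1 + exp(−D·a(theta − b)))
Exponent: 1.7 × 1.4 × (-1.1 − (-0.31)) = -1.8802
1/(1 + e^{1.8802}) = 0.1324
P = 0.1324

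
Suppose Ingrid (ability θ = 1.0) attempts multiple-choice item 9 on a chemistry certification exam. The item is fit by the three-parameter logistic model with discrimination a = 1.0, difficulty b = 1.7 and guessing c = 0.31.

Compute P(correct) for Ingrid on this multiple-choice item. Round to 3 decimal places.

0.539

P(θ) = c + (1 − c) · 1 / (1 + exp(−a(θ − b)))
Exponent: 1.0 × (1.0 − 1.7) = -0.7000
1/(1 + e^{0.7000}) = 0.3318
P = 0.31 + 0.69 × 0.3318 = 0.5390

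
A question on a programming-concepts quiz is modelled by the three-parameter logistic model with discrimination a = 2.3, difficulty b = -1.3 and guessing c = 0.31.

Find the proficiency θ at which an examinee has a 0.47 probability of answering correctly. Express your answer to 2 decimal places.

-1.82

P(θ) = c + (1 − c) · 1 / (1 + exp(−a(θ − b)))
Remove guessing floor: (0.47 − 0.31)/(1 − 0.31) = 0.2319
logit = ln(0.2319/0.7681) = -1.1977
θ = b + logit/(a) = -1.3 + (-1.1977)/2.3000 = -1.8207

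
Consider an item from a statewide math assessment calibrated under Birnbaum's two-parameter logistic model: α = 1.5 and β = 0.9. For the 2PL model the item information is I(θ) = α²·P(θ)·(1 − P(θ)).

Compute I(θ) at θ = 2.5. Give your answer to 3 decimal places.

P = 1/(1+e^{-2.4000}) = 0.9168
P(1−P) = 0.9168 × 0.0832 = 0.0763
I = α² × P(1−P) = 1.5² × 0.0763 = 0.17157

0.172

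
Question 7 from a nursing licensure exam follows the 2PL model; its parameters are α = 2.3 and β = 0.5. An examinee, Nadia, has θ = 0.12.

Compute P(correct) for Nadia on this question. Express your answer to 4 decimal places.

0.2944

P(θ) = 1 / (1 + exp(−α(θ − β)))
Exponent: 2.3 × (0.12 − 0.5) = -0.8740
1/(1 + e^{0.8740}) = 0.2944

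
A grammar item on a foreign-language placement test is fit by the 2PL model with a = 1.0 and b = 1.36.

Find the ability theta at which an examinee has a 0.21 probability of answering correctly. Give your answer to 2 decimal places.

P(theta) = 1 / (1 + exp(−a(theta − b)))
logit = ln(0.2100/0.7900) = -1.3249
theta = b + logit/(a) = 1.36 + (-1.3249)/1.0000 = 0.0351

0.04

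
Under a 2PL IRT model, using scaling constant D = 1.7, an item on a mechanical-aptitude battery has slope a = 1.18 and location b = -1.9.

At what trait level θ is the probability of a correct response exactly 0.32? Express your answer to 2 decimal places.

-2.28

P(θ) = 1 / (1 + exp(−D·a(θ − b)))
logit = ln(0.3200/0.6800) = -0.7538
θ = b + logit/(1.7·a) = -1.9 + (-0.7538)/2.0060 = -2.2758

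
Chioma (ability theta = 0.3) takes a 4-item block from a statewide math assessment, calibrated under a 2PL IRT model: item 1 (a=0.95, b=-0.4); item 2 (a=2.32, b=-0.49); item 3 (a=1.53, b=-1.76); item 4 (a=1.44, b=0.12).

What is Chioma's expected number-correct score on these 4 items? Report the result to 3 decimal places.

P(theta) = 1 / (1 + exp(−a(theta − b)))
P_1 = 1/(1+e^{-0.6650}) = 0.6604
P_2 = 1/(1+e^{-1.8328}) = 0.8621
P_3 = 1/(1+e^{-3.1518}) = 0.9590
P_4 = 1/(1+e^{-0.2592}) = 0.5644
E[score] = 0.6604 + 0.8621 + 0.9590 + 0.5644 = 3.0459

3.046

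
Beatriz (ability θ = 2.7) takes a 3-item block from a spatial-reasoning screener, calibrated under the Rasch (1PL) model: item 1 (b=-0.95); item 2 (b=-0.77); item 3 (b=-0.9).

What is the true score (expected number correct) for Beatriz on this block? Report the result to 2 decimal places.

P(θ) = 1 / (1 + exp(−(θ − b)))
P_1 = 1/(1+e^{-3.6500}) = 0.9747
P_2 = 1/(1+e^{-3.4700}) = 0.9698
P_3 = 1/(1+e^{-3.6000}) = 0.9734
E[score] = 0.9747 + 0.9698 + 0.9734 = 2.9179

2.92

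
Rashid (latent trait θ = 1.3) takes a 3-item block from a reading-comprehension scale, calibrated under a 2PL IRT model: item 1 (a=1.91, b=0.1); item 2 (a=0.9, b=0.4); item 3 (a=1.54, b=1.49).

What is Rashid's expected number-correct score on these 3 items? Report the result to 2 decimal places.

2.03

P(θ) = 1 / (1 + exp(−a(θ − b)))
P_1 = 1/(1+e^{-2.2920}) = 0.9082
P_2 = 1/(1+e^{-0.8100}) = 0.6921
P_3 = 1/(1+e^{0.2926}) = 0.4274
E[score] = 0.9082 + 0.6921 + 0.4274 = 2.0277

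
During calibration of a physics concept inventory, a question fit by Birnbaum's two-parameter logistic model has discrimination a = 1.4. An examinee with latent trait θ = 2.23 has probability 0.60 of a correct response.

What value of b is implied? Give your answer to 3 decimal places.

1.940

P(θ) = 1 / (1 + exp(−a(θ − b)))
logit(0.60) = ln(0.60/0.40) = 0.4055
b = θ − logit/(a) = 2.23 − 0.4055/1.4000 = 1.9404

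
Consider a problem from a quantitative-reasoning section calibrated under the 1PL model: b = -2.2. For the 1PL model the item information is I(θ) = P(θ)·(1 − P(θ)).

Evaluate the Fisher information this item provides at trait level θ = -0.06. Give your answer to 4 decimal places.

0.0942

P = 1/(1+e^{-2.1400}) = 0.8947
P(1−P) = 0.8947 × 0.1053 = 0.0942
I = P(1−P) = 0.09419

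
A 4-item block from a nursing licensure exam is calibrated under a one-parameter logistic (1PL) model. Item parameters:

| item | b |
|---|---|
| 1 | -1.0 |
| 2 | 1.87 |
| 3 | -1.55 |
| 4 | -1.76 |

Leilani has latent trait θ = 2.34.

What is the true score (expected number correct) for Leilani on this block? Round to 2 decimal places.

P(θ) = 1 / (1 + exp(−(θ − b)))
P_1 = 1/(1+e^{-3.3400}) = 0.9658
P_2 = 1/(1+e^{-0.4700}) = 0.6154
P_3 = 1/(1+e^{-3.8900}) = 0.9800
P_4 = 1/(1+e^{-4.1000}) = 0.9837
E[score] = 0.9658 + 0.6154 + 0.9800 + 0.9837 = 3.5448

3.54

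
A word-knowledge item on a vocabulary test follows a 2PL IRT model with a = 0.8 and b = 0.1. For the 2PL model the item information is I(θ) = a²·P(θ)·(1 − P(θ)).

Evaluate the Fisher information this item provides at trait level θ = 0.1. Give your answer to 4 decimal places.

P = 1/(1+e^{0.0000}) = 0.5000
P(1−P) = 0.5000 × 0.5000 = 0.2500
I = a² × P(1−P) = 0.8² × 0.2500 = 0.16000

0.1600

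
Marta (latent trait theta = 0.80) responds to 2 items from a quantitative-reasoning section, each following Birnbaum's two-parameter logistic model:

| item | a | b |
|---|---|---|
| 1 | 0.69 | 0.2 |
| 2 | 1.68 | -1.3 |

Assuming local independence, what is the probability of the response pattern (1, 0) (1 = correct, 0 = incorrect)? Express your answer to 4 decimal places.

P(theta) = 1 / (1 + exp(−a(theta − b)))
P_1 = 1/(1+e^{-0.4140}) = 0.6020
P_2 = 1/(1+e^{-3.5280}) = 0.9715
L = P_1 × (1−P_2) = 0.6020 × 0.0285 = 0.01717

0.0172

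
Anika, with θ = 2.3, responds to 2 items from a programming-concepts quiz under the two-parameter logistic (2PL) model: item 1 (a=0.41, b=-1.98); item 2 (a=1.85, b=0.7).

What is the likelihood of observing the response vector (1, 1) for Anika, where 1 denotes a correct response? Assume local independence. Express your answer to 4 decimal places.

0.8106

P(θ) = 1 / (1 + exp(−a(θ − b)))
P_1 = 1/(1+e^{-1.7548}) = 0.8526
P_2 = 1/(1+e^{-2.9600}) = 0.9507
L = P_1 × P_2 = 0.8526 × 0.9507 = 0.81056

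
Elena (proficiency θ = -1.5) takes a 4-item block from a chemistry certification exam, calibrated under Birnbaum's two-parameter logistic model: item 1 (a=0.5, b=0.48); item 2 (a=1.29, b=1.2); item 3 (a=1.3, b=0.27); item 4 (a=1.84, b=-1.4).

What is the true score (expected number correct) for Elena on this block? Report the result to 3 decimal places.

0.846

P(θ) = 1 / (1 + exp(−a(θ − b)))
P_1 = 1/(1+e^{0.9900}) = 0.2709
P_2 = 1/(1+e^{3.4830}) = 0.0298
P_3 = 1/(1+e^{2.3010}) = 0.0910
P_4 = 1/(1+e^{0.1840}) = 0.4541
E[score] = 0.2709 + 0.0298 + 0.0910 + 0.4541 = 0.8459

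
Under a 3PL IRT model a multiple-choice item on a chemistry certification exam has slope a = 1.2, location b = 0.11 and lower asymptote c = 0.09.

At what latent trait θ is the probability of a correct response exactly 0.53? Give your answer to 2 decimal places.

P(θ) = c + (1 − c) · 1 / (1 + exp(−a(θ − b)))
Remove guessing floor: (0.53 − 0.09)/(1 − 0.09) = 0.4835
logit = ln(0.4835/0.5165) = -0.0660
θ = b + logit/(a) = 0.11 + (-0.0660)/1.2000 = 0.0550

0.06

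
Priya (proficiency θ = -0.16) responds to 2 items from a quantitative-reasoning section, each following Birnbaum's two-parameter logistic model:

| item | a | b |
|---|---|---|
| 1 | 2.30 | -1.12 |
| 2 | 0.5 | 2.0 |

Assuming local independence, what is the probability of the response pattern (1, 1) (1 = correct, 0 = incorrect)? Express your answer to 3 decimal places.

0.228

P(θ) = 1 / (1 + exp(−a(θ − b)))
P_1 = 1/(1+e^{-2.2080}) = 0.9010
P_2 = 1/(1+e^{1.0800}) = 0.2535
L = P_1 × P_2 = 0.9010 × 0.2535 = 0.22840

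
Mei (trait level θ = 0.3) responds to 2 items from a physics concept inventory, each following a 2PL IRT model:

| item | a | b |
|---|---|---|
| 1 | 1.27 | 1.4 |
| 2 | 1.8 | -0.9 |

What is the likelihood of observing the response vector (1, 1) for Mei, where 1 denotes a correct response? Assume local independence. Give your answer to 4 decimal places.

0.1778

P(θ) = 1 / (1 + exp(−a(θ − b)))
P_1 = 1/(1+e^{1.3970}) = 0.1983
P_2 = 1/(1+e^{-2.1600}) = 0.8966
L = P_1 × P_2 = 0.1983 × 0.8966 = 0.17779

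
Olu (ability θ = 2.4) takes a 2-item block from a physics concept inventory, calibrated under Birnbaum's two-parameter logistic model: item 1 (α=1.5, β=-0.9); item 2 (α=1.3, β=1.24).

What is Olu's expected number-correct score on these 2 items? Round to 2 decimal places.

1.81

P(θ) = 1 / (1 + exp(−α(θ − β)))
P_1 = 1/(1+e^{-4.9500}) = 0.9930
P_2 = 1/(1+e^{-1.5080}) = 0.8188
E[score] = 0.9930 + 0.8188 = 1.8117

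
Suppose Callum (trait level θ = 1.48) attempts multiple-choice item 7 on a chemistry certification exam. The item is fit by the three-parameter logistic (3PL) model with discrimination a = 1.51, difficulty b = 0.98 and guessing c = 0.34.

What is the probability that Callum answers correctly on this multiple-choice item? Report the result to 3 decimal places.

0.789

P(θ) = c + (1 − c) · 1 / (1 + exp(−a(θ − b)))
Exponent: 1.51 × (1.48 − 0.98) = 0.7550
1/(1 + e^{-0.7550}) = 0.6803
P = 0.34 + 0.66 × 0.6803 = 0.7890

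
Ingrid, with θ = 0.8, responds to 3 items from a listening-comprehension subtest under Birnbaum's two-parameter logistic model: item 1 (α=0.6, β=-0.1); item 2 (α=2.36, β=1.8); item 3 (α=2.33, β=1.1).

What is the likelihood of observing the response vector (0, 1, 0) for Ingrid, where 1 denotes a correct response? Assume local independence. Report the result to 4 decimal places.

P(θ) = 1 / (1 + exp(−α(θ − β)))
P_1 = 1/(1+e^{-0.5400}) = 0.6318
P_2 = 1/(1+e^{2.3600}) = 0.0863
P_3 = 1/(1+e^{0.6990}) = 0.3320
L = (1−P_1) × P_2 × (1−P_3) = 0.3682 × 0.0863 × 0.6680 = 0.02122

0.0212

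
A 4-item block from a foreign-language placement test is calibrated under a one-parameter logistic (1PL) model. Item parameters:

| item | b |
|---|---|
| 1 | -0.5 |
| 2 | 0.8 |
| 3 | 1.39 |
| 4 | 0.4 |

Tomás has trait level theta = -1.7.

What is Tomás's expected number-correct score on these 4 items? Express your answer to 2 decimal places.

P(theta) = 1 / (1 + exp(−(theta − b)))
P_1 = 1/(1+e^{1.2000}) = 0.2315
P_2 = 1/(1+e^{2.5000}) = 0.0759
P_3 = 1/(1+e^{3.0900}) = 0.0435
P_4 = 1/(1+e^{2.1000}) = 0.1091
E[score] = 0.2315 + 0.0759 + 0.0435 + 0.1091 = 0.4600

0.46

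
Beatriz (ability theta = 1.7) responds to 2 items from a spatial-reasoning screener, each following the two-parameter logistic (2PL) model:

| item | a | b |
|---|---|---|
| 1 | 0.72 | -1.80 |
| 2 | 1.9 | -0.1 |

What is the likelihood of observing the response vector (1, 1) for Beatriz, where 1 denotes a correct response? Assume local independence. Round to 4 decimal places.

0.8962

P(theta) = 1 / (1 + exp(−a(theta − b)))
P_1 = 1/(1+e^{-2.5200}) = 0.9255
P_2 = 1/(1+e^{-3.4200}) = 0.9683
L = P_1 × P_2 = 0.9255 × 0.9683 = 0.89621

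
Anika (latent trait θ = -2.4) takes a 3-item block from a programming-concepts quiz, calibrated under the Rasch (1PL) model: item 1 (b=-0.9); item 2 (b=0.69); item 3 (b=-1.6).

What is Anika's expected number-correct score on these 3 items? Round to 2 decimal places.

P(θ) = 1 / (1 + exp(−(θ − b)))
P_1 = 1/(1+e^{1.5000}) = 0.1824
P_2 = 1/(1+e^{3.0900}) = 0.0435
P_3 = 1/(1+e^{0.8000}) = 0.3100
E[score] = 0.1824 + 0.0435 + 0.3100 = 0.5360

0.54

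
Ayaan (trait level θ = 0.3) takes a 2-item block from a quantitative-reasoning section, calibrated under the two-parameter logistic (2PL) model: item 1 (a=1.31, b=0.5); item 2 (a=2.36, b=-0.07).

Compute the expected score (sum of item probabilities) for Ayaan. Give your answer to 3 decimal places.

P(θ) = 1 / (1 + exp(−a(θ − b)))
P_1 = 1/(1+e^{0.2620}) = 0.4349
P_2 = 1/(1+e^{-0.8732}) = 0.7054
E[score] = 0.4349 + 0.7054 = 1.1403

1.140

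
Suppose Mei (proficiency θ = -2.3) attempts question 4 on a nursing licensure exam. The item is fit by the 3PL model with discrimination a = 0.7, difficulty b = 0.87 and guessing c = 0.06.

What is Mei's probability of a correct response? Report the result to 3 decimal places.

0.152

P(θ) = c + (1 − c) · 1 / (1 + exp(−a(θ − b)))
Exponent: 0.7 × (-2.3 − 0.87) = -2.2190
1/(1 + e^{2.2190}) = 0.0981
P = 0.06 + 0.94 × 0.0981 = 0.1522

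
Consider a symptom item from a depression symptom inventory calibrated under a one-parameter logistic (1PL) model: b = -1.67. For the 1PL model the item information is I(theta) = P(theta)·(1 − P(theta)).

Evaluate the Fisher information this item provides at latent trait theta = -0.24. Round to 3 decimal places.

0.156

P = 1/(1+e^{-1.4300}) = 0.8069
P(1−P) = 0.8069 × 0.1931 = 0.1558
I = P(1−P) = 0.15581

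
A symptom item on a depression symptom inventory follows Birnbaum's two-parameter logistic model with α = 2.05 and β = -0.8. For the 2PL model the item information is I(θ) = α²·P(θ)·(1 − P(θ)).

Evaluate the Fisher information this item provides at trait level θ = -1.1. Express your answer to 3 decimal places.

P = 1/(1+e^{0.6150}) = 0.3509
P(1−P) = 0.3509 × 0.6491 = 0.2278
I = α² × P(1−P) = 2.05² × 0.2278 = 0.95722

0.957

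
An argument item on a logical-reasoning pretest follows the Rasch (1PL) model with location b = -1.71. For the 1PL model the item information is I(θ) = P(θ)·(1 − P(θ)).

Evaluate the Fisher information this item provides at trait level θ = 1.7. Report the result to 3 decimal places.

P = 1/(1+e^{-3.4100}) = 0.9680
P(1−P) = 0.9680 × 0.0320 = 0.0310
I = P(1−P) = 0.03096

0.031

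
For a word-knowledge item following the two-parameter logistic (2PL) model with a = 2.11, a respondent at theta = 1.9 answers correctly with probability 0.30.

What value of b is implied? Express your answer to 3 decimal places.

2.302

P(theta) = 1 / (1 + exp(−a(theta − b)))
logit(0.30) = ln(0.30/0.70) = -0.8473
b = theta − logit/(a) = 1.9 − (-0.8473)/2.1100 = 2.3016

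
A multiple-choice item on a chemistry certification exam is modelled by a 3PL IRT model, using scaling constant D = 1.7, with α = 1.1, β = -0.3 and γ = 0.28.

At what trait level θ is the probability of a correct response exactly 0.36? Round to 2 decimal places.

-1.41

P(θ) = γ + (1 − γ) · 1 / (1 + exp(−D·α(θ − β)))
Remove guessing floor: (0.36 − 0.28)/(1 − 0.28) = 0.1111
logit = ln(0.1111/0.8889) = -2.0794
θ = β + logit/(1.7·α) = -0.3 + (-2.0794)/1.8700 = -1.4120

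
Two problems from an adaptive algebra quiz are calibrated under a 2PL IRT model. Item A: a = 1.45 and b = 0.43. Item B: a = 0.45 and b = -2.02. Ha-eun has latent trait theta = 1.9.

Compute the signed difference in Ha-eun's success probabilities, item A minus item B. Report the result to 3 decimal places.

P(theta) = 1 / (1 + exp(−a(theta − b)))
P_A = 0.8939
P_B = 0.8537
P_A − P_B = 0.0402

0.040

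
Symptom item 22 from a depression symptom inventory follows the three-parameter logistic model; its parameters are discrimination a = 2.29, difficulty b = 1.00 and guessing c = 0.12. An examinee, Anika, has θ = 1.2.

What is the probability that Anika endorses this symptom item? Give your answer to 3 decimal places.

P(θ) = c + (1 − c) · 1 / (1 + exp(−a(θ − b)))
Exponent: 2.29 × (1.2 − 1.00) = 0.4580
1/(1 + e^{-0.4580}) = 0.6125
P = 0.12 + 0.88 × 0.6125 = 0.6590

0.659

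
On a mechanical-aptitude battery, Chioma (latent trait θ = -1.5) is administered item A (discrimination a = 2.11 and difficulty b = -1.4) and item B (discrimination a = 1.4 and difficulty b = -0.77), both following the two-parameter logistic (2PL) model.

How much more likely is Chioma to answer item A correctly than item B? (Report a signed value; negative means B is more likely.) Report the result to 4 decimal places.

P(θ) = 1 / (1 + exp(−a(θ − b)))
P_A = 0.4474
P_B = 0.2646
P_A − P_B = 0.1828

0.1828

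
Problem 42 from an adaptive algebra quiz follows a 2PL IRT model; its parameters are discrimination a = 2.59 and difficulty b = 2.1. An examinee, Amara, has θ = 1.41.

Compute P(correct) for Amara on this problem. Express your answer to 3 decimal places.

0.143

P(θ) = 1 / (1 + exp(−a(θ − b)))
Exponent: 2.59 × (1.41 − 2.1) = -1.7871
1/(1 + e^{1.7871}) = 0.1434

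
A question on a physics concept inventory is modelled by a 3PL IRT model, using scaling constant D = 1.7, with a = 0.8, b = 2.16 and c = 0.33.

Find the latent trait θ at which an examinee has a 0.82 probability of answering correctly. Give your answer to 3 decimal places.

P(θ) = c + (1 − c) · 1 / (1 + exp(−D·a(θ − b)))
Remove guessing floor: (0.82 − 0.33)/(1 − 0.33) = 0.7313
logit = ln(0.7313/0.2687) = 1.0014
θ = b + logit/(1.7·a) = 2.16 + 1.0014/1.3600 = 2.8964

2.896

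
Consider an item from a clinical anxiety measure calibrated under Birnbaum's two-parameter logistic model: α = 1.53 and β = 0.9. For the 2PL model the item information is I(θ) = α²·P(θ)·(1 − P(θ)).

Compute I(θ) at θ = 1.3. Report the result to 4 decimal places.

P = 1/(1+e^{-0.6120}) = 0.6484
P(1−P) = 0.6484 × 0.3516 = 0.2280
I = α² × P(1−P) = 1.53² × 0.2280 = 0.53367

0.5337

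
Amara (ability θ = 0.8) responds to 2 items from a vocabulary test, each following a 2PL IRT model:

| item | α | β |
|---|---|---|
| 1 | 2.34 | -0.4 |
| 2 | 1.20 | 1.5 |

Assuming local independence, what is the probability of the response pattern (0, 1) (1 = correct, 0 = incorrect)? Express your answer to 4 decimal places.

0.0172

P(θ) = 1 / (1 + exp(−α(θ − β)))
P_1 = 1/(1+e^{-2.8080}) = 0.9431
P_2 = 1/(1+e^{0.8400}) = 0.3015
L = (1−P_1) × P_2 = 0.0569 × 0.3015 = 0.01716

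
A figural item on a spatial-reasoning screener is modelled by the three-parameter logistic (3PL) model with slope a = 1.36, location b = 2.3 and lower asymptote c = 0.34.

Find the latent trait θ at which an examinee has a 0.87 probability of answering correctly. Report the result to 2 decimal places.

P(θ) = c + (1 − c) · 1 / (1 + exp(−a(θ − b)))
Remove guessing floor: (0.87 − 0.34)/(1 − 0.34) = 0.8030
logit = ln(0.8030/0.1970) = 1.4053
θ = b + logit/(a) = 2.3 + 1.4053/1.3600 = 3.3333

3.33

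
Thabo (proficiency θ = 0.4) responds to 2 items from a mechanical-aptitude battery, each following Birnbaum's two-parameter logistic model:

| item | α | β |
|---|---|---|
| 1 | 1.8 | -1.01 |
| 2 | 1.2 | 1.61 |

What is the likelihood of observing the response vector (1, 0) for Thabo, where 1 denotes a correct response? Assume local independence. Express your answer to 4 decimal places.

P(θ) = 1 / (1 + exp(−α(θ − β)))
P_1 = 1/(1+e^{-2.5380}) = 0.9268
P_2 = 1/(1+e^{1.4520}) = 0.1897
L = P_1 × (1−P_2) = 0.9268 × 0.8103 = 0.75096

0.7510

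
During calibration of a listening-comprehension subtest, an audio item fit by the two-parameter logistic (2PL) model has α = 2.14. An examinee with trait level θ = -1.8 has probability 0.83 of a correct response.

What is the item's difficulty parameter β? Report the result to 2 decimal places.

P(θ) = 1 / (1 + exp(−α(θ − β)))
logit(0.83) = ln(0.83/0.17) = 1.5856
β = θ − logit/(α) = -1.8 − 1.5856/2.1400 = -2.5409

-2.54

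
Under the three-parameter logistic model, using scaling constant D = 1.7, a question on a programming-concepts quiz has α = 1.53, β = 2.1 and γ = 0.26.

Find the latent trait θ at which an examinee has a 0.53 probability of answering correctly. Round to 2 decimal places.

1.89

P(θ) = γ + (1 − γ) · 1 / (1 + exp(−D·α(θ − β)))
Remove guessing floor: (0.53 − 0.26)/(1 − 0.26) = 0.3649
logit = ln(0.3649/0.6351) = -0.5543
θ = β + logit/(1.7·α) = 2.1 + (-0.5543)/2.6010 = 1.8869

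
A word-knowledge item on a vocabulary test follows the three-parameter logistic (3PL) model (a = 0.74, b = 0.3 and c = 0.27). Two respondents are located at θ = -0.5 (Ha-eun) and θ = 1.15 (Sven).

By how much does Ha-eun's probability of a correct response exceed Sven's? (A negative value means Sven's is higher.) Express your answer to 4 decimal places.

-0.2161

P(θ) = c + (1 − c) · 1 / (1 + exp(−a(θ − b)))
P(Ha-eun) = 0.5300  [exponent -0.5920]
P(Sven) = 0.7462  [exponent 0.6290]
Difference = 0.5300 − 0.7462 = -0.2161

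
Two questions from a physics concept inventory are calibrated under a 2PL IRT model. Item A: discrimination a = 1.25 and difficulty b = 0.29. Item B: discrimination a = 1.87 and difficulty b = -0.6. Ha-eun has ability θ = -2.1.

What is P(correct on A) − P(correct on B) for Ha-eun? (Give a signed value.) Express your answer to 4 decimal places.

-0.0091

P(θ) = 1 / (1 + exp(−a(θ − b)))
P_A = 0.0480
P_B = 0.0571
P_A − P_B = -0.0091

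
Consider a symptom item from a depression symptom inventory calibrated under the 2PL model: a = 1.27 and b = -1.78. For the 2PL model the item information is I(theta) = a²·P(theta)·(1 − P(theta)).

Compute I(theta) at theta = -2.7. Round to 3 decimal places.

0.292

P = 1/(1+e^{1.1684}) = 0.2371
P(1−P) = 0.2371 × 0.7629 = 0.1809
I = a² × P(1−P) = 1.27² × 0.1809 = 0.29178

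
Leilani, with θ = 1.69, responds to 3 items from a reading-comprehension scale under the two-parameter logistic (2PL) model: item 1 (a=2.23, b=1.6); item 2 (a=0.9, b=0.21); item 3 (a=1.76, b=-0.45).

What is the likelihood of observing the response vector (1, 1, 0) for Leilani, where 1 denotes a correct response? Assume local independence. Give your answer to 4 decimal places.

0.0098

P(θ) = 1 / (1 + exp(−a(θ − b)))
P_1 = 1/(1+e^{-0.2007}) = 0.5500
P_2 = 1/(1+e^{-1.3320}) = 0.7912
P_3 = 1/(1+e^{-3.7664}) = 0.9774
L = P_1 × P_2 × (1−P_3) = 0.5500 × 0.7912 × 0.0226 = 0.00984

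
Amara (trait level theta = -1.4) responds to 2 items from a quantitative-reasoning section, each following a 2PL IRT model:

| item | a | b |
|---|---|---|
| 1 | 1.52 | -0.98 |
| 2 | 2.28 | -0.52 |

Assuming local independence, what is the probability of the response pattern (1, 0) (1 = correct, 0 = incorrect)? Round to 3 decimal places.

P(theta) = 1 / (1 + exp(−a(theta − b)))
P_1 = 1/(1+e^{0.6384}) = 0.3456
P_2 = 1/(1+e^{2.0064}) = 0.1185
L = P_1 × (1−P_2) = 0.3456 × 0.8815 = 0.30464

0.305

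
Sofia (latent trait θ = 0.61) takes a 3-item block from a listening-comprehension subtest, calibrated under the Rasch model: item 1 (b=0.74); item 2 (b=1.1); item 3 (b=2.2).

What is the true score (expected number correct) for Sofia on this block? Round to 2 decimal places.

1.02

P(θ) = 1 / (1 + exp(−(θ − b)))
P_1 = 1/(1+e^{0.1300}) = 0.4675
P_2 = 1/(1+e^{0.4900}) = 0.3799
P_3 = 1/(1+e^{1.5900}) = 0.1694
E[score] = 0.4675 + 0.3799 + 0.1694 = 1.0168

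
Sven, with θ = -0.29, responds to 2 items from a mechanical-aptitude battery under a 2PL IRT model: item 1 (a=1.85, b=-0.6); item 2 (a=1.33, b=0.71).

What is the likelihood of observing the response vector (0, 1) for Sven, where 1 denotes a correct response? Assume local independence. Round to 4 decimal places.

0.0754

P(θ) = 1 / (1 + exp(−a(θ − b)))
P_1 = 1/(1+e^{-0.5735}) = 0.6396
P_2 = 1/(1+e^{1.3300}) = 0.2092
L = (1−P_1) × P_2 = 0.3604 × 0.2092 = 0.07539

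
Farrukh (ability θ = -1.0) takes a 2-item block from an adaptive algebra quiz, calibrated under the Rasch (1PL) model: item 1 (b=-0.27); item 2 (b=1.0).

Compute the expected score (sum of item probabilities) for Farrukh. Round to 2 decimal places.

P(θ) = 1 / (1 + exp(−(θ − b)))
P_1 = 1/(1+e^{0.7300}) = 0.3252
P_2 = 1/(1+e^{2.0000}) = 0.1192
E[score] = 0.3252 + 0.1192 = 0.4444

0.44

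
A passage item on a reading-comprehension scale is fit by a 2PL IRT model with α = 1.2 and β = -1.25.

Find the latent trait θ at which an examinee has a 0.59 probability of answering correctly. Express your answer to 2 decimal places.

-0.95

P(θ) = 1 / (1 + exp(−α(θ − β)))
logit = ln(0.5900/0.4100) = 0.3640
θ = β + logit/(α) = -1.25 + 0.3640/1.2000 = -0.9467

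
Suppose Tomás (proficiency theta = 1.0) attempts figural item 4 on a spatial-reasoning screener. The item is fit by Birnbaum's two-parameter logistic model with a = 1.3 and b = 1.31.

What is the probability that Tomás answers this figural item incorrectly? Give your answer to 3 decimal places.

P(theta) = 1 / (1 + exp(−a(theta − b)))
Exponent: 1.3 × (1.0 − 1.31) = -0.4030
1/(1 + e^{0.4030}) = 0.4006
P(incorrect) = 1 − 0.4006 = 0.5994

0.599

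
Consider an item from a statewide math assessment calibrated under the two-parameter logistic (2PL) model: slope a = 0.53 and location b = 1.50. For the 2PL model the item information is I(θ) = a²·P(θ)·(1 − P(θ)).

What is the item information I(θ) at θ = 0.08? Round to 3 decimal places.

0.061

P = 1/(1+e^{0.7526}) = 0.3203
P(1−P) = 0.3203 × 0.6797 = 0.2177
I = a² × P(1−P) = 0.53² × 0.2177 = 0.06115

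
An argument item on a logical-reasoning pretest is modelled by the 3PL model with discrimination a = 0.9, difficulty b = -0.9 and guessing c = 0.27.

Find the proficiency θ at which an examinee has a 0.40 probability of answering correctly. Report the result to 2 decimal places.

P(θ) = c + (1 − c) · 1 / (1 + exp(−a(θ − b)))
Remove guessing floor: (0.40 − 0.27)/(1 − 0.27) = 0.1781
logit = ln(0.1781/0.8219) = -1.5294
θ = b + logit/(a) = -0.9 + (-1.5294)/0.9000 = -2.5993

-2.60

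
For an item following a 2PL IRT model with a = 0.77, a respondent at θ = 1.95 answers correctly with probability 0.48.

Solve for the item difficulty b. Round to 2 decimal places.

P(θ) = 1 / (1 + exp(−a(θ − b)))
logit(0.48) = ln(0.48/0.52) = -0.0800
b = θ − logit/(a) = 1.95 − (-0.0800)/0.7700 = 2.0540

2.05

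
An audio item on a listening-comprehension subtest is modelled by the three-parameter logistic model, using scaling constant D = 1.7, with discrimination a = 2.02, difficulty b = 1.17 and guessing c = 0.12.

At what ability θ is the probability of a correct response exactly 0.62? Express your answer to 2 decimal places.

P(θ) = c + (1 − c) · 1 / (1 + exp(−D·a(θ − b)))
Remove guessing floor: (0.62 − 0.12)/(1 − 0.12) = 0.5682
logit = ln(0.5682/0.4318) = 0.2744
θ = b + logit/(1.7·a) = 1.17 + 0.2744/3.4340 = 1.2499

1.25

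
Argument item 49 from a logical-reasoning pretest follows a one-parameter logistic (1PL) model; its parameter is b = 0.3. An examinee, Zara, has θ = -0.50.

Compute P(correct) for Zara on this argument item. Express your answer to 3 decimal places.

P(θ) = 1 / (1 + exp(−(θ − b)))
Exponent: (-0.50 − 0.3) = -0.8000
1/(1 + e^{0.8000}) = 0.3100
P = 0.3100

0.310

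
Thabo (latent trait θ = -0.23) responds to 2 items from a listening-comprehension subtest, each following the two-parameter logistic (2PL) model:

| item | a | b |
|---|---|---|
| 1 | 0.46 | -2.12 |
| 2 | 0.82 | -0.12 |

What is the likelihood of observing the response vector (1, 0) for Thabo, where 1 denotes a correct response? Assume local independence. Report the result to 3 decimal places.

0.368

P(θ) = 1 / (1 + exp(−a(θ − b)))
P_1 = 1/(1+e^{-0.8694}) = 0.7046
P_2 = 1/(1+e^{0.0902}) = 0.4775
L = P_1 × (1−P_2) = 0.7046 × 0.5225 = 0.36819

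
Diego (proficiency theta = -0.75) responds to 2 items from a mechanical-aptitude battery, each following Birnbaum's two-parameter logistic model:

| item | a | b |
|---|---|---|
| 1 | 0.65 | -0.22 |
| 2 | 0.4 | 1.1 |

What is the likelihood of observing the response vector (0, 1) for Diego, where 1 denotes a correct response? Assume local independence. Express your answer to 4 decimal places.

0.1890

P(theta) = 1 / (1 + exp(−a(theta − b)))
P_1 = 1/(1+e^{0.3445}) = 0.4147
P_2 = 1/(1+e^{0.7400}) = 0.3230
L = (1−P_1) × P_2 = 0.5853 × 0.3230 = 0.18905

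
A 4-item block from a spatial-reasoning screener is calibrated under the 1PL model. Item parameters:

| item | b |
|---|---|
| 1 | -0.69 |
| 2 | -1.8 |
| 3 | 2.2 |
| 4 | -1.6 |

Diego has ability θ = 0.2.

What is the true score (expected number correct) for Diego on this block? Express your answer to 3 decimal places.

2.567

P(θ) = 1 / (1 + exp(−(θ − b)))
P_1 = 1/(1+e^{-0.8900}) = 0.7089
P_2 = 1/(1+e^{-2.0000}) = 0.8808
P_3 = 1/(1+e^{2.0000}) = 0.1192
P_4 = 1/(1+e^{-1.8000}) = 0.8581
E[score] = 0.7089 + 0.8808 + 0.1192 + 0.8581 = 2.5670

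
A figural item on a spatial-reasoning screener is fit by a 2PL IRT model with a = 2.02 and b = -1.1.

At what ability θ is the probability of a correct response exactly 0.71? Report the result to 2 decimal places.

-0.66

P(θ) = 1 / (1 + exp(−a(θ − b)))
logit = ln(0.7100/0.2900) = 0.8954
θ = b + logit/(a) = -1.1 + 0.8954/2.0200 = -0.6567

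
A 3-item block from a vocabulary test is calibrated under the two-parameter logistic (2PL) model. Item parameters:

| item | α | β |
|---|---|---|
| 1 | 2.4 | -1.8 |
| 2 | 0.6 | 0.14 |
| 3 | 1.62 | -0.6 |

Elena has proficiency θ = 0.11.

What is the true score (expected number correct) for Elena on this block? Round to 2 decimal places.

2.24

P(θ) = 1 / (1 + exp(−α(θ − β)))
P_1 = 1/(1+e^{-4.5840}) = 0.9899
P_2 = 1/(1+e^{0.0180}) = 0.4955
P_3 = 1/(1+e^{-1.1502}) = 0.7595
E[score] = 0.9899 + 0.4955 + 0.7595 = 2.2449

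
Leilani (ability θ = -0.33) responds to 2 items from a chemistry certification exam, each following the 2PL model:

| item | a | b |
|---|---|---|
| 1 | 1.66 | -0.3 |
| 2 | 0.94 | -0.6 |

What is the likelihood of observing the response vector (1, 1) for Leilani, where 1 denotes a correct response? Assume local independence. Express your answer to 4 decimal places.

0.2745

P(θ) = 1 / (1 + exp(−a(θ − b)))
P_1 = 1/(1+e^{0.0498}) = 0.4876
P_2 = 1/(1+e^{-0.2538}) = 0.5631
L = P_1 × P_2 = 0.4876 × 0.5631 = 0.27455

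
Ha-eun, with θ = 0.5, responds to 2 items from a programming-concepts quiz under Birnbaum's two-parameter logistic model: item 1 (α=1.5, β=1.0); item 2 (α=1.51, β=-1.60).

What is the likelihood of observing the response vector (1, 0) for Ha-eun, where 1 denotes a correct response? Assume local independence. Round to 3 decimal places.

0.013

P(θ) = 1 / (1 + exp(−α(θ − β)))
P_1 = 1/(1+e^{0.7500}) = 0.3208
P_2 = 1/(1+e^{-3.1710}) = 0.9597
L = P_1 × (1−P_2) = 0.3208 × 0.0403 = 0.01292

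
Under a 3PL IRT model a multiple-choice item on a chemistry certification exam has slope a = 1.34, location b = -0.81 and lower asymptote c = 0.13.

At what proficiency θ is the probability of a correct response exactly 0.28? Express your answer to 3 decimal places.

P(θ) = c + (1 − c) · 1 / (1 + exp(−a(θ − b)))
Remove guessing floor: (0.28 − 0.13)/(1 − 0.13) = 0.1724
logit = ln(0.1724/0.8276) = -1.5686
θ = b + logit/(a) = -0.81 + (-1.5686)/1.3400 = -1.9806

-1.981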